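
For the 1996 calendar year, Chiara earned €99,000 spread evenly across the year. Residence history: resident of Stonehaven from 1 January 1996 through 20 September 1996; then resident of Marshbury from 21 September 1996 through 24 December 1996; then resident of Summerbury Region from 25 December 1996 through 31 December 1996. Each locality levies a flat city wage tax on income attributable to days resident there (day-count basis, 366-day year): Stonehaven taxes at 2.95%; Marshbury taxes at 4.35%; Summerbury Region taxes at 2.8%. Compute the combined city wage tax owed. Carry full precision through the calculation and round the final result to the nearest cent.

€3,277.41

Stonehaven, 1 January – 20 September 1996: 264 days → €99,000 × 2.95% × 264/366 = €2,106.5902
Marshbury, 21 September – 24 December 1996: 95 days → €99,000 × 4.35% × 95/366 = €1,117.8074
Summerbury Region, 25 December – 31 December 1996: 7 days → €99,000 × 2.8% × 7/366 = €53.0164
Total = €3,277.4139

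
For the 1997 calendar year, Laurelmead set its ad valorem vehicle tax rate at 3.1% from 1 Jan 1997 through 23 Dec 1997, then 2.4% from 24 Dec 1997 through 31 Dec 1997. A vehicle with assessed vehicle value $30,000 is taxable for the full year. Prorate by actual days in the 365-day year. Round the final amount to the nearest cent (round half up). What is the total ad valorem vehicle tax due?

$925.40

1 Jan – 23 Dec 1997: 357 days at 3.1% → $30,000 × 3.1% × 357/365 = $909.6164
24 Dec – 31 Dec 1997: 8 days at 2.4% → $30,000 × 2.4% × 8/365 = $15.7808
Total = $925.3973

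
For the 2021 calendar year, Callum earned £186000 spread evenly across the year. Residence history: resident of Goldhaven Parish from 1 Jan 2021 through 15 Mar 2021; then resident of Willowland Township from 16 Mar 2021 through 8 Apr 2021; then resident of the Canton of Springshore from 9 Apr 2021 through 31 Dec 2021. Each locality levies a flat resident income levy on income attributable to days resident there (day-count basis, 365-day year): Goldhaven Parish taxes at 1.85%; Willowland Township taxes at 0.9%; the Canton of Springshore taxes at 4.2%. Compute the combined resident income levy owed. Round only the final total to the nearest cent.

Goldhaven Parish, 1 Jan – 15 Mar 2021: 74 days → £186000 × 1.85% × 74/365 = £697.6274
Willowland Township, 16 Mar – 8 Apr 2021: 24 days → £186000 × 0.9% × 24/365 = £110.0712
The Canton of Springshore, 9 Apr – 31 Dec 2021: 267 days → £186000 × 4.2% × 267/365 = £5714.5315
Total = £6522.2301

£6522.23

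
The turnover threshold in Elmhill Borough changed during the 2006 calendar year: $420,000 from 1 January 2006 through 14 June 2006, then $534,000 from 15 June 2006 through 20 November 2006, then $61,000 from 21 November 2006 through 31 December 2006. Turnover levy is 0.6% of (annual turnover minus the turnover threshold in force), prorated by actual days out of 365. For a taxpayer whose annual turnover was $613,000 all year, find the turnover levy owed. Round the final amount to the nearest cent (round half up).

$1,101.99

1 January – 14 June 2006: 165 days, exemption $420,000 → ($613,000 − $420,000) × 0.6% × 165/365 = $523.4795
15 June – 20 November 2006: 159 days, exemption $534,000 → ($613,000 − $534,000) × 0.6% × 159/365 = $206.4822
21 November – 31 December 2006: 41 days, exemption $61,000 → ($613,000 − $61,000) × 0.6% × 41/365 = $372.0329
Total = $1,101.9945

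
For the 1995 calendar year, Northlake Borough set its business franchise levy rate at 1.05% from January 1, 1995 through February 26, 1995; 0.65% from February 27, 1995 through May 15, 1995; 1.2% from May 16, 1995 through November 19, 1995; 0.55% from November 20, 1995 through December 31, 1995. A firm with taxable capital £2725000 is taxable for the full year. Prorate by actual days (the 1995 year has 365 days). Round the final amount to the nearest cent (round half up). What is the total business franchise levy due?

£26820.72

January 1 – February 26, 1995: 57 days at 1.05% → £2725000 × 1.05% × 57/365 = £4468.2534
February 27 – May 15, 1995: 78 days at 0.65% → £2725000 × 0.65% × 78/365 = £3785.1370
May 16 – November 19, 1995: 188 days at 1.2% → £2725000 × 1.2% × 188/365 = £16842.7397
November 20 – December 31, 1995: 42 days at 0.55% → £2725000 × 0.55% × 42/365 = £1724.5890
Total = £26820.7192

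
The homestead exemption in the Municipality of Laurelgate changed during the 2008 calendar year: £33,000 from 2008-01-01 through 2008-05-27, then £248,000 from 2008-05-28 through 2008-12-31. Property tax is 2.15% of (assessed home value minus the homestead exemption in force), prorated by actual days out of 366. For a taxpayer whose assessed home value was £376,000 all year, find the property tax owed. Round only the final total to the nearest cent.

£4,621.21

2008-01-01 to 2008-05-27: 148 days, exemption £33,000 → (£376,000 − £33,000) × 2.15% × 148/366 = £2,982.0383
2008-05-28 to 2008-12-31: 218 days, exemption £248,000 → (£376,000 − £248,000) × 2.15% × 218/366 = £1,639.1694
Total = £4,621.2077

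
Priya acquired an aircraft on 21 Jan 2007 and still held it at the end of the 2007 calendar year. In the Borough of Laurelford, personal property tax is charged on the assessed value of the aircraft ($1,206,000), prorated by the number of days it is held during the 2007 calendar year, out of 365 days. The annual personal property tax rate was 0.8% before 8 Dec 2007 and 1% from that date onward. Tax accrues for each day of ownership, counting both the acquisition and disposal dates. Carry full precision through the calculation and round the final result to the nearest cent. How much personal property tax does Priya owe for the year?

21 Jan – 7 Dec 2007: 321 days at 0.8% → $1,206,000 × 0.8% × 321/365 = $8,484.9534
8 Dec – 31 Dec 2007: 24 days at 1% → $1,206,000 × 1% × 24/365 = $792.9863
Total = $9,277.9397

$9,277.94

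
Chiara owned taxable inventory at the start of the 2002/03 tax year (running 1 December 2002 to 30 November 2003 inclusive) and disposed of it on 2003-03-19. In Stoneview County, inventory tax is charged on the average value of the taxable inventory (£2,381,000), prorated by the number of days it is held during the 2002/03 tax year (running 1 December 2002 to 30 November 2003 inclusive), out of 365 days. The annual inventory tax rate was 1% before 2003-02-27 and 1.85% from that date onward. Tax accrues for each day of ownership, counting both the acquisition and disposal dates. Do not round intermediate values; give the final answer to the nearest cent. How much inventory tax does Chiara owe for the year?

£8,274.79

2002-12-01 to 2003-02-26: 88 days at 1% → £2,381,000 × 1% × 88/365 = £5,740.4932
2003-02-27 to 2003-03-19: 21 days at 1.85% → £2,381,000 × 1.85% × 21/365 = £2,534.2973
Total = £8,274.7904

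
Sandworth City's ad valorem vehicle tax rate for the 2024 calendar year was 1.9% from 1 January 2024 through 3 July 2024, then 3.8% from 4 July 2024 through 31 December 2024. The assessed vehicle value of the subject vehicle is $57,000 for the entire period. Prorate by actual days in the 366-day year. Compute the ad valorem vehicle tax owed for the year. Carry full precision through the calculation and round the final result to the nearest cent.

1 January – 3 July 2024: 185 days at 1.9% → $57,000 × 1.9% × 185/366 = $547.4180
4 July – 31 December 2024: 181 days at 3.8% → $57,000 × 3.8% × 181/366 = $1,071.1639
Total = $1,618.5820

$1,618.58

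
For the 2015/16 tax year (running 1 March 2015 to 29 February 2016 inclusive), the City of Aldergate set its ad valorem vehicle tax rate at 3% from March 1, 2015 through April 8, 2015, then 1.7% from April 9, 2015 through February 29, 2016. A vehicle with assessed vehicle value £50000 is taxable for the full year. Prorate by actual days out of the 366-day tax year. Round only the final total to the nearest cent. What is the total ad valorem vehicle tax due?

March 1 – April 8, 2015: 39 days at 3% → £50000 × 3% × 39/366 = £159.8361
April 9, 2015 – February 29, 2016: 327 days at 1.7% → £50000 × 1.7% × 327/366 = £759.4262
Total = £919.2623

£919.26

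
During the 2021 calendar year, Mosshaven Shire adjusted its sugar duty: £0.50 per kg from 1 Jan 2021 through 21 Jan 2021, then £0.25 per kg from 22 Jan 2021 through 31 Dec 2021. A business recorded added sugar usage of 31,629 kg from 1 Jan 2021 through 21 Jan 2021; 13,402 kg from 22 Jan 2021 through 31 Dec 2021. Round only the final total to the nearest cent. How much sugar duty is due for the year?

£19165.00

1 Jan – 21 Jan 2021: 31,629 kg at £0.50/kg → £15814.50
22 Jan – 31 Dec 2021: 13,402 kg at £0.25/kg → £3350.50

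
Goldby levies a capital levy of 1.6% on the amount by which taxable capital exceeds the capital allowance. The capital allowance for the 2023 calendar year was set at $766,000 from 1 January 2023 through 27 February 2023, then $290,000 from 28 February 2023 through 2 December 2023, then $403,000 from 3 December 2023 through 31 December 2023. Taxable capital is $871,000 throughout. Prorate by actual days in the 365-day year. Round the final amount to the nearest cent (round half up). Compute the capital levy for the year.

1 January – 27 February 2023: 58 days, exemption $766,000 → ($871,000 − $766,000) × 1.6% × 58/365 = $266.9589
28 February – 2 December 2023: 278 days, exemption $290,000 → ($871,000 − $290,000) × 1.6% × 278/365 = $7,080.2411
3 December – 31 December 2023: 29 days, exemption $403,000 → ($871,000 − $403,000) × 1.6% × 29/365 = $594.9370
Total = $7,942.1370

$7,942.14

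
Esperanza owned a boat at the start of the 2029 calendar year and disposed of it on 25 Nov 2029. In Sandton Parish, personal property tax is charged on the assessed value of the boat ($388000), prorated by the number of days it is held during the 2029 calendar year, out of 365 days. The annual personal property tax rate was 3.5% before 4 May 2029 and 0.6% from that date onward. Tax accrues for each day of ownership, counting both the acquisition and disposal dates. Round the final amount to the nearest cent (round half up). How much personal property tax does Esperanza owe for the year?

1 Jan – 3 May 2029: 123 days at 3.5% → $388000 × 3.5% × 123/365 = $4576.2740
4 May – 25 Nov 2029: 206 days at 0.6% → $388000 × 0.6% × 206/365 = $1313.8849
Total = $5890.1589

$5890.16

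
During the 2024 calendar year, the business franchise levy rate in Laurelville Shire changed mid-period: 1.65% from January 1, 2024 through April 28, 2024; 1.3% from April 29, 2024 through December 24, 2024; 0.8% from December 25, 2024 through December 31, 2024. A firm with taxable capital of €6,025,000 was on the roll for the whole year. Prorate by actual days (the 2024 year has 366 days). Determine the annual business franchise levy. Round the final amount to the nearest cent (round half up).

January 1 – April 28, 2024: 119 days at 1.65% → €6,025,000 × 1.65% × 119/366 = €32,322.6434
April 29 – December 24, 2024: 240 days at 1.3% → €6,025,000 × 1.3% × 240/366 = €51,360.6557
December 25 – December 31, 2024: 7 days at 0.8% → €6,025,000 × 0.8% × 7/366 = €921.8579
Total = €84,605.1571

€84,605.16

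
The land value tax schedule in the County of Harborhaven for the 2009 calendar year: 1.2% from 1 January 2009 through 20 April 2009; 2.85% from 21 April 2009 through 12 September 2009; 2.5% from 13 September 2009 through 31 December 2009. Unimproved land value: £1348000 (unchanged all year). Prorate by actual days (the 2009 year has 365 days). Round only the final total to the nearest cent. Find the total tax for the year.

£30293.07

1 January – 20 April 2009: 110 days at 1.2% → £1348000 × 1.2% × 110/365 = £4874.9589
21 April – 12 September 2009: 145 days at 2.85% → £1348000 × 2.85% × 145/365 = £15261.9452
13 September – 31 December 2009: 110 days at 2.5% → £1348000 × 2.5% × 110/365 = £10156.1644
Total = £30293.0685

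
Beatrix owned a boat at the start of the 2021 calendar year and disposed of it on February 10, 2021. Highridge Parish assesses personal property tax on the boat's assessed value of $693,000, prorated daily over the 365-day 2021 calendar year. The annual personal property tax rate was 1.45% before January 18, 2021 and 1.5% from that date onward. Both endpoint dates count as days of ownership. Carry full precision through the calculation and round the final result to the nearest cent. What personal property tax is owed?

$1,151.52

January 1 – January 17, 2021: 17 days at 1.45% → $693,000 × 1.45% × 17/365 = $468.0123
January 18 – February 10, 2021: 24 days at 1.5% → $693,000 × 1.5% × 24/365 = $683.5068
Total = $1,151.5192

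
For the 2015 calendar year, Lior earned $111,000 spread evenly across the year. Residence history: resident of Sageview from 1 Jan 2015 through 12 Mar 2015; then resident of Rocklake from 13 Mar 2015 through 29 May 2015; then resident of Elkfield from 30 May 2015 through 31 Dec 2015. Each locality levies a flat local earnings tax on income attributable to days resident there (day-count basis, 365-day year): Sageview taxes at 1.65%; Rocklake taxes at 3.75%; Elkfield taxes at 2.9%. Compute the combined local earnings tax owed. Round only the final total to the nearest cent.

Sageview, 1 Jan – 12 Mar 2015: 71 days → $111,000 × 1.65% × 71/365 = $356.2644
Rocklake, 13 Mar – 29 May 2015: 78 days → $111,000 × 3.75% × 78/365 = $889.5205
Elkfield, 30 May – 31 Dec 2015: 216 days → $111,000 × 2.9% × 216/365 = $1,904.9425
Total = $3,150.7274

$3,150.73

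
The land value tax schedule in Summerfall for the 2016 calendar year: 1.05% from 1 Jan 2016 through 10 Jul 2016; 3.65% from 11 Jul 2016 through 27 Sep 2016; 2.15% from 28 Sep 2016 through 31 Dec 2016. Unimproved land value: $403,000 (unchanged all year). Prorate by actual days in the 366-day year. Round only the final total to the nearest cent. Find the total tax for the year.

$7,643.79

1 Jan – 10 Jul 2016: 192 days at 1.05% → $403,000 × 1.05% × 192/366 = $2,219.8033
11 Jul – 27 Sep 2016: 79 days at 3.65% → $403,000 × 3.65% × 79/366 = $3,175.0014
28 Sep – 31 Dec 2016: 95 days at 2.15% → $403,000 × 2.15% × 95/366 = $2,248.9822
Total = $7,643.7869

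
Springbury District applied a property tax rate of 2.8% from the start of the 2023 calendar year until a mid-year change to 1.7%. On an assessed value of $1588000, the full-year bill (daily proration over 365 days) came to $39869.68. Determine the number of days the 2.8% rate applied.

269 days

Let d = days at the first rate; then 365 − d days at the second rate.
$1588000 × [2.8%·d + 1.7%·(365−d)] / 365 = $39869.68
Solving gives d = 269, so the new rate took effect on 27 Sep 2023.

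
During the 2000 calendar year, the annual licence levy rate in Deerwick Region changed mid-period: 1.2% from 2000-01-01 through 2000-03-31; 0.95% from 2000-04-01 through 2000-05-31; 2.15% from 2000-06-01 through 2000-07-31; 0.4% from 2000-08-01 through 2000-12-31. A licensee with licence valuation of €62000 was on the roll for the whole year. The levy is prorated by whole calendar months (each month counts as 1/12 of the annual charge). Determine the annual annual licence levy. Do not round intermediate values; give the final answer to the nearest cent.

2000-01-01 to 2000-03-31: 3 months at 1.2% → €62000 × 1.2% × 3/12 = €186.0000
2000-04-01 to 2000-05-31: 2 months at 0.95% → €62000 × 0.95% × 2/12 = €98.1667
2000-06-01 to 2000-07-31: 2 months at 2.15% → €62000 × 2.15% × 2/12 = €222.1667
2000-08-01 to 2000-12-31: 5 months at 0.4% → €62000 × 0.4% × 5/12 = €103.3333
Total = €609.6667

€609.67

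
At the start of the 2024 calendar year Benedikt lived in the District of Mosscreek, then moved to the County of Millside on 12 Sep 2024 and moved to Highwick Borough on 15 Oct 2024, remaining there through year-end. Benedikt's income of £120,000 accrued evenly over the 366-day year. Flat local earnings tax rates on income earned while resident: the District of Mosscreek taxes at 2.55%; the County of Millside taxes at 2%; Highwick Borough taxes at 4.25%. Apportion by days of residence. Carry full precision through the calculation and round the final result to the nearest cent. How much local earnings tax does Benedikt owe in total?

The District of Mosscreek, 1 Jan – 11 Sep 2024: 255 days → £120,000 × 2.55% × 255/366 = £2,131.9672
The County of Millside, 12 Sep – 14 Oct 2024: 33 days → £120,000 × 2% × 33/366 = £216.3934
Highwick Borough, 15 Oct – 31 Dec 2024: 78 days → £120,000 × 4.25% × 78/366 = £1,086.8852
Total = £3,435.2459

£3,435.25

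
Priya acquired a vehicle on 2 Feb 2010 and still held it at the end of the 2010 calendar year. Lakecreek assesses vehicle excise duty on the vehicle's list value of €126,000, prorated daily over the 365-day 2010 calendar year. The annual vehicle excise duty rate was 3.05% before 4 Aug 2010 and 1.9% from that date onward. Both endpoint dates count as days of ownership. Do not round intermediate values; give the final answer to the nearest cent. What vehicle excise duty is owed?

2 Feb – 3 Aug 2010: 183 days at 3.05% → €126,000 × 3.05% × 183/365 = €1,926.7644
4 Aug – 31 Dec 2010: 150 days at 1.9% → €126,000 × 1.9% × 150/365 = €983.8356
Total = €2,910.6000

€2,910.60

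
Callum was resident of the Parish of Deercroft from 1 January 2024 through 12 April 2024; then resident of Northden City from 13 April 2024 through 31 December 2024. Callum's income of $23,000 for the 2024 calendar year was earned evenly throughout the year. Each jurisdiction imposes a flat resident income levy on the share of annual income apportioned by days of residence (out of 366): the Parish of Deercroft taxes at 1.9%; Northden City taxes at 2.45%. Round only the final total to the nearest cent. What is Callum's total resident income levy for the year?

$527.90

The Parish of Deercroft, 1 January – 12 April 2024: 103 days → $23,000 × 1.9% × 103/366 = $122.9809
Northden City, 13 April – 31 December 2024: 263 days → $23,000 × 2.45% × 263/366 = $404.9194
Total = $527.9003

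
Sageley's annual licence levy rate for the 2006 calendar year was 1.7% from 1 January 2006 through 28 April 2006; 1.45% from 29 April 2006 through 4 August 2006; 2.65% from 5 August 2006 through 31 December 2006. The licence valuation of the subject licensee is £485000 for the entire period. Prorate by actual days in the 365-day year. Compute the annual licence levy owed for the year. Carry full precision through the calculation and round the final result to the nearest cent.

£9800.32

1 January – 28 April 2006: 118 days at 1.7% → £485000 × 1.7% × 118/365 = £2665.5068
29 April – 4 August 2006: 98 days at 1.45% → £485000 × 1.45% × 98/365 = £1888.1781
5 August – 31 December 2006: 149 days at 2.65% → £485000 × 2.65% × 149/365 = £5246.6370
Total = £9800.3219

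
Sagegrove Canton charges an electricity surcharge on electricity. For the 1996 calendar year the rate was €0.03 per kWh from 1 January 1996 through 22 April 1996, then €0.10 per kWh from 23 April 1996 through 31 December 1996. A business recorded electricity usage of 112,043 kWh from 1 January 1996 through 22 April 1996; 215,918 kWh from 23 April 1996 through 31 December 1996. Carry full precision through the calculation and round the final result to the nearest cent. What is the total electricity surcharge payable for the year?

1 January – 22 April 1996: 112,043 kWh at €0.03/kWh → €3,361.29
23 April – 31 December 1996: 215,918 kWh at €0.10/kWh → €21,591.80

€24,953.09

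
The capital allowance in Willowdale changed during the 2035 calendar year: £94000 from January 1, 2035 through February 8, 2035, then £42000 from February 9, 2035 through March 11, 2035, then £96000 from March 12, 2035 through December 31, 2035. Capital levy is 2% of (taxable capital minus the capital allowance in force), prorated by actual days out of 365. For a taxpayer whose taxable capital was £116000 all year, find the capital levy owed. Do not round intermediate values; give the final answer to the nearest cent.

£496.00

January 1 – February 8, 2035: 39 days, exemption £94000 → (£116000 − £94000) × 2% × 39/365 = £47.0137
February 9 – March 11, 2035: 31 days, exemption £42000 → (£116000 − £42000) × 2% × 31/365 = £125.6986
March 12 – December 31, 2035: 295 days, exemption £96000 → (£116000 − £96000) × 2% × 295/365 = £323.2877
Total = £496.0000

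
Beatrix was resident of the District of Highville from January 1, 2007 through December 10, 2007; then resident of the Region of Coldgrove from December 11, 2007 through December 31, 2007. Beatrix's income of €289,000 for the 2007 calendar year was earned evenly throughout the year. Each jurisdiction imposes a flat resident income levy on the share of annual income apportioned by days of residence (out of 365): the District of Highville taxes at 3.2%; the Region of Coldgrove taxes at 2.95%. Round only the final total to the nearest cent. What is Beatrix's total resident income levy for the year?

€9,206.43

The District of Highville, January 1 – December 10, 2007: 344 days → €289,000 × 3.2% × 344/365 = €8,715.9233
The Region of Coldgrove, December 11 – December 31, 2007: 21 days → €289,000 × 2.95% × 21/365 = €490.5082
Total = €9,206.4315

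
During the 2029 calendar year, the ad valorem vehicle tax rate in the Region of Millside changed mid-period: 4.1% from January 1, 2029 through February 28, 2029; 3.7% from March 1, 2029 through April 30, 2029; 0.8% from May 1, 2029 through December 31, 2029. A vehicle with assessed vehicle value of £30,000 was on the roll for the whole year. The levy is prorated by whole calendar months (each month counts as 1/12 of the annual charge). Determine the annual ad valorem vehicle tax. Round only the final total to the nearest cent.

£550.00

January 1 – February 28, 2029: 2 months at 4.1% → £30,000 × 4.1% × 2/12 = £205.0000
March 1 – April 30, 2029: 2 months at 3.7% → £30,000 × 3.7% × 2/12 = £185.0000
May 1 – December 31, 2029: 8 months at 0.8% → £30,000 × 0.8% × 8/12 = £160.0000
Total = £550.0000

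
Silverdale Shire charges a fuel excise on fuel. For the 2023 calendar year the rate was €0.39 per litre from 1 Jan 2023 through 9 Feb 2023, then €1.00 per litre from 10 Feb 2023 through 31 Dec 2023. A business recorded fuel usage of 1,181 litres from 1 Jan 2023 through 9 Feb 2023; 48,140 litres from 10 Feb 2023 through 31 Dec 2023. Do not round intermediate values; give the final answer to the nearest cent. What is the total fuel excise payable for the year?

1 Jan – 9 Feb 2023: 1,181 litres at €0.39/litre → €460.59
10 Feb – 31 Dec 2023: 48,140 litres at €1.00/litre → €48,140.00

€48,600.59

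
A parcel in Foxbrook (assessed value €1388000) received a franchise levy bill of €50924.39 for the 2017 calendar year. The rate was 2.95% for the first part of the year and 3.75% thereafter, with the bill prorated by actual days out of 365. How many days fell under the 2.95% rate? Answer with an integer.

37 days

Let d = days at the first rate; then 365 − d days at the second rate.
€1388000 × [2.95%·d + 3.75%·(365−d)] / 365 = €50924.39
Solving gives d = 37, so the new rate took effect on 7 Feb 2017.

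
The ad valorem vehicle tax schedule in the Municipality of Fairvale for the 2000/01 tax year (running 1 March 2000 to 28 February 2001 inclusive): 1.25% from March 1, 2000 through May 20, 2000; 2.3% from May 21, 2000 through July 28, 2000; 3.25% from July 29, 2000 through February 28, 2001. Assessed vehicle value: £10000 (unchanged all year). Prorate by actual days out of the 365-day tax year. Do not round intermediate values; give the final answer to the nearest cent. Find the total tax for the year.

£262.66

March 1 – May 20, 2000: 81 days at 1.25% → £10000 × 1.25% × 81/365 = £27.7397
May 21 – July 28, 2000: 69 days at 2.3% → £10000 × 2.3% × 69/365 = £43.4795
July 29, 2000 – February 28, 2001: 215 days at 3.25% → £10000 × 3.25% × 215/365 = £191.4384
Total = £262.6575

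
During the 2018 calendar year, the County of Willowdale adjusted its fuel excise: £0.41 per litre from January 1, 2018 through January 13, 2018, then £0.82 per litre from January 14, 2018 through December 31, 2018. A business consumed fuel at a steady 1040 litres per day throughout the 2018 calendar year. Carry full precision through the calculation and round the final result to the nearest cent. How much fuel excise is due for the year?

January 1 – January 13, 2018: 13 days × 1040 litres/day = 13,520 litres at £0.41/litre → £5,543.20
January 14 – December 31, 2018: 352 days × 1040 litres/day = 366,080 litres at £0.82/litre → £300,185.60

£305,728.80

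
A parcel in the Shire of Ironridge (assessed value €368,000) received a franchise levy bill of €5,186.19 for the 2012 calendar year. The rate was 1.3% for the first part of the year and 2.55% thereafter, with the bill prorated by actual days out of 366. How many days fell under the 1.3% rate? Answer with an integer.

334 days

Let d = days at the first rate; then 366 − d days at the second rate.
€368,000 × [1.3%·d + 2.55%·(366−d)] / 366 = €5,186.19
Solving gives d = 334, so the new rate took effect on 30 November 2012.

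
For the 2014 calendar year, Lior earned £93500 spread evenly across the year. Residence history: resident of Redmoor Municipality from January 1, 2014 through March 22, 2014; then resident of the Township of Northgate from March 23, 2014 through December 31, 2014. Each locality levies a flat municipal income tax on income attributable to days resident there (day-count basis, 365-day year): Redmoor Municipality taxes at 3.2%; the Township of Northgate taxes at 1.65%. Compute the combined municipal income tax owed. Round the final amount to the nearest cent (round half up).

Redmoor Municipality, January 1 – March 22, 2014: 81 days → £93500 × 3.2% × 81/365 = £663.9781
The Township of Northgate, March 23 – December 31, 2014: 284 days → £93500 × 1.65% × 284/365 = £1200.3863
Total = £1864.3644

£1864.36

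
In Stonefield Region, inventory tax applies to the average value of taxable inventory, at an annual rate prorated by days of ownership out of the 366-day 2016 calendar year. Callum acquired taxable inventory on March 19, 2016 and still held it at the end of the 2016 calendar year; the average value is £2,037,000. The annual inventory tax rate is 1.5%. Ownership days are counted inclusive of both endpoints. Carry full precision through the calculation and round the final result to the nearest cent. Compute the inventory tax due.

Days held (March 19 – December 31, 2016): 288 out of 366
Tax = £2,037,000 × 1.5% × 288/366 = £24,043.2787

£24,043.28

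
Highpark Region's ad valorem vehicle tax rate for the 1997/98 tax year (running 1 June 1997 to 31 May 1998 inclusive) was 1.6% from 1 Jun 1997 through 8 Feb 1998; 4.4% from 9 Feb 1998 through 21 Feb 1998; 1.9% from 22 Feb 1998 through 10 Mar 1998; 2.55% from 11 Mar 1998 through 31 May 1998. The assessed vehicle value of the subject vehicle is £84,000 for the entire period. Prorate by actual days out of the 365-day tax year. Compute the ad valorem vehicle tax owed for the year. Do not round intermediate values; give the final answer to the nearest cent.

1 Jun 1997 – 8 Feb 1998: 253 days at 1.6% → £84,000 × 1.6% × 253/365 = £931.5945
9 Feb – 21 Feb 1998: 13 days at 4.4% → £84,000 × 4.4% × 13/365 = £131.6384
22 Feb – 10 Mar 1998: 17 days at 1.9% → £84,000 × 1.9% × 17/365 = £74.3342
11 Mar – 31 May 1998: 82 days at 2.55% → £84,000 × 2.55% × 82/365 = £481.2164
Total = £1,618.7836

£1,618.78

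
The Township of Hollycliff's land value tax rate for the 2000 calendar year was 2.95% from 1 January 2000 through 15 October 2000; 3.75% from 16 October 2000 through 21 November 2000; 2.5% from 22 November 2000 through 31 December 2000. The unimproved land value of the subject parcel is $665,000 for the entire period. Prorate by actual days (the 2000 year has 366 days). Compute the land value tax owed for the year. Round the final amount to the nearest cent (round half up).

$19,828.27

1 January – 15 October 2000: 289 days at 2.95% → $665,000 × 2.95% × 289/366 = $15,490.3210
16 October – 21 November 2000: 37 days at 3.75% → $665,000 × 3.75% × 37/366 = $2,521.0041
22 November – 31 December 2000: 40 days at 2.5% → $665,000 × 2.5% × 40/366 = $1,816.9399
Total = $19,828.2650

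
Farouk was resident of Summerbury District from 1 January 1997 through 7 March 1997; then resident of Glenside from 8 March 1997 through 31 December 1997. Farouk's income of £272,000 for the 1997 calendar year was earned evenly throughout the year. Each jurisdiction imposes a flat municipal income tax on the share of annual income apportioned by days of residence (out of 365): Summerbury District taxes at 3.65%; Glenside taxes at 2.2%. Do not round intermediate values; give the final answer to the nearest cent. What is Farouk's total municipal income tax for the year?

Summerbury District, 1 January – 7 March 1997: 66 days → £272,000 × 3.65% × 66/365 = £1,795.2000
Glenside, 8 March – 31 December 1997: 299 days → £272,000 × 2.2% × 299/365 = £4,901.9616
Total = £6,697.1616

£6,697.16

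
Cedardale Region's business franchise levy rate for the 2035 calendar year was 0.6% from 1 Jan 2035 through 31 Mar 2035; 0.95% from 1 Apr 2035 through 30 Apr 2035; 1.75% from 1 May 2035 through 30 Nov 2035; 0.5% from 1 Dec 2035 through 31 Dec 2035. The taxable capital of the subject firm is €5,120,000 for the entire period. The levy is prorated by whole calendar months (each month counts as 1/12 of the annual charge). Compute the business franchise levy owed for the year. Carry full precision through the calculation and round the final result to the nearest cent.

1 Jan – 31 Mar 2035: 3 months at 0.6% → €5,120,000 × 0.6% × 3/12 = €7,680.0000
1 Apr – 30 Apr 2035: 1 month at 0.95% → €5,120,000 × 0.95% × 1/12 = €4,053.3333
1 May – 30 Nov 2035: 7 months at 1.75% → €5,120,000 × 1.75% × 7/12 = €52,266.6667
1 Dec – 31 Dec 2035: 1 month at 0.5% → €5,120,000 × 0.5% × 1/12 = €2,133.3333
Total = €66,133.3333

€66,133.33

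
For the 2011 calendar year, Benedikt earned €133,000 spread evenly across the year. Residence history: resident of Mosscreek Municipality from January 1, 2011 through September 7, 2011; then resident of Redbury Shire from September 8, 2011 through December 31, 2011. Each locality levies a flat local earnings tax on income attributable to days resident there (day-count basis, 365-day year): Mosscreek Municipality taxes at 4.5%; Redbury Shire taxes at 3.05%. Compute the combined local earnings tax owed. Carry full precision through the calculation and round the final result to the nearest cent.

Mosscreek Municipality, January 1 – September 7, 2011: 250 days → €133,000 × 4.5% × 250/365 = €4,099.3151
Redbury Shire, September 8 – December 31, 2011: 115 days → €133,000 × 3.05% × 115/365 = €1,278.0753
Total = €5,377.3904

€5,377.39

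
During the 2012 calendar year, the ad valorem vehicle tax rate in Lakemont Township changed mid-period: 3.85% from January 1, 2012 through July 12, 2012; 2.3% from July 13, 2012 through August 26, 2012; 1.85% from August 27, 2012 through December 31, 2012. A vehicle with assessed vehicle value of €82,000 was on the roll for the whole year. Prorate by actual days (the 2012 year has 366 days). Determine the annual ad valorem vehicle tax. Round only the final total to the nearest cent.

€2,431.66

January 1 – July 12, 2012: 194 days at 3.85% → €82,000 × 3.85% × 194/366 = €1,673.3825
July 13 – August 26, 2012: 45 days at 2.3% → €82,000 × 2.3% × 45/366 = €231.8852
August 27 – December 31, 2012: 127 days at 1.85% → €82,000 × 1.85% × 127/366 = €526.3907
Total = €2,431.6585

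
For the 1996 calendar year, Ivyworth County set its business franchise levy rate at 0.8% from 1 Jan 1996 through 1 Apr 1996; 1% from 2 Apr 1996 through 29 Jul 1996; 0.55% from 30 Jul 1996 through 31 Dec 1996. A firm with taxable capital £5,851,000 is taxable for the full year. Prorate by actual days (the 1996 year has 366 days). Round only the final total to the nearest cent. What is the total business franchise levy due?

£44,418.04

1 Jan – 1 Apr 1996: 92 days at 0.8% → £5,851,000 × 0.8% × 92/366 = £11,765.9454
2 Apr – 29 Jul 1996: 119 days at 1% → £5,851,000 × 1% × 119/366 = £19,023.7432
30 Jul – 31 Dec 1996: 155 days at 0.55% → £5,851,000 × 0.55% × 155/366 = £13,628.3538
Total = £44,418.0423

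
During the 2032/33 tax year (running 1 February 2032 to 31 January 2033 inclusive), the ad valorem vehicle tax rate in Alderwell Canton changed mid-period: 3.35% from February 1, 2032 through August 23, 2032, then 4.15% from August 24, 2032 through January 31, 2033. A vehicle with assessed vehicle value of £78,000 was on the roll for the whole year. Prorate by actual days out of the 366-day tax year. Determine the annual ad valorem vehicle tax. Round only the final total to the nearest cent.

£2,887.49

February 1 – August 23, 2032: 205 days at 3.35% → £78,000 × 3.35% × 205/366 = £1,463.5656
August 24, 2032 – January 31, 2033: 161 days at 4.15% → £78,000 × 4.15% × 161/366 = £1,423.9262
Total = £2,887.4918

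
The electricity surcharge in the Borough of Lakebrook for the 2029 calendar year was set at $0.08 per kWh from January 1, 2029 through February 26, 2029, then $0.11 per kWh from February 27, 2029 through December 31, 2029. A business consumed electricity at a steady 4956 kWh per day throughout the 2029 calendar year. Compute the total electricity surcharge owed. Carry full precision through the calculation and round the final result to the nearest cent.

January 1 – February 26, 2029: 57 days × 4956 kWh/day = 282,492 kWh at $0.08/kWh → $22,599.36
February 27 – December 31, 2029: 308 days × 4956 kWh/day = 1,526,448 kWh at $0.11/kWh → $167,909.28

$190,508.64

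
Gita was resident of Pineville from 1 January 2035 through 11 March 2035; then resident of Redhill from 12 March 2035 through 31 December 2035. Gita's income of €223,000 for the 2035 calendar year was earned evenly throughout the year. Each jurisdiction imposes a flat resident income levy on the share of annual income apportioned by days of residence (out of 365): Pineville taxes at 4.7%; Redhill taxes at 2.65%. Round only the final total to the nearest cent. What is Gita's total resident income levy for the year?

€6,786.23

Pineville, 1 January – 11 March 2035: 70 days → €223,000 × 4.7% × 70/365 = €2,010.0548
Redhill, 12 March – 31 December 2035: 295 days → €223,000 × 2.65% × 295/365 = €4,776.1712
Total = €6,786.2260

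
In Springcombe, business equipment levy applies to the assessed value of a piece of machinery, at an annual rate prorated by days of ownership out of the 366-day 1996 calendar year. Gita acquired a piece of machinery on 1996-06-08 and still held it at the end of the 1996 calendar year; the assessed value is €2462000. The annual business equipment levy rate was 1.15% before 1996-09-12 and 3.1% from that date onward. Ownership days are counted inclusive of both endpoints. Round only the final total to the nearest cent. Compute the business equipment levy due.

€30573.20

1996-06-08 to 1996-09-11: 96 days at 1.15% → €2462000 × 1.15% × 96/366 = €7426.3607
1996-09-12 to 1996-12-31: 111 days at 3.1% → €2462000 × 3.1% × 111/366 = €23146.8361
Total = €30573.1967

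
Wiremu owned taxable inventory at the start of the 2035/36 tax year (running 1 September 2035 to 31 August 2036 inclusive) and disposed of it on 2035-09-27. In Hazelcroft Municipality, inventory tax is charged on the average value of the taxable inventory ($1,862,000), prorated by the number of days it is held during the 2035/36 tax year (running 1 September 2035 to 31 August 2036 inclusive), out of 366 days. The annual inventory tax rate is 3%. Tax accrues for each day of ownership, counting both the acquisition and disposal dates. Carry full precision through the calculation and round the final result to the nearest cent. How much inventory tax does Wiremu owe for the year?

$4,120.82

Days held (2035-09-01 to 2035-09-27): 27 out of 366
Tax = $1,862,000 × 3% × 27/366 = $4,120.8197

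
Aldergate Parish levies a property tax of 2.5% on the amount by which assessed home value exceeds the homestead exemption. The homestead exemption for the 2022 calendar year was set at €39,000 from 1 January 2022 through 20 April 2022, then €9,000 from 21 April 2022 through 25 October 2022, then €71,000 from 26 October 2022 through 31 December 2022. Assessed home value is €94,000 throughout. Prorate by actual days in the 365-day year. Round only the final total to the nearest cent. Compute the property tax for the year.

€1,614.45

1 January – 20 April 2022: 110 days, exemption €39,000 → (€94,000 − €39,000) × 2.5% × 110/365 = €414.3836
21 April – 25 October 2022: 188 days, exemption €9,000 → (€94,000 − €9,000) × 2.5% × 188/365 = €1,094.5205
26 October – 31 December 2022: 67 days, exemption €71,000 → (€94,000 − €71,000) × 2.5% × 67/365 = €105.5479
Total = €1,614.4521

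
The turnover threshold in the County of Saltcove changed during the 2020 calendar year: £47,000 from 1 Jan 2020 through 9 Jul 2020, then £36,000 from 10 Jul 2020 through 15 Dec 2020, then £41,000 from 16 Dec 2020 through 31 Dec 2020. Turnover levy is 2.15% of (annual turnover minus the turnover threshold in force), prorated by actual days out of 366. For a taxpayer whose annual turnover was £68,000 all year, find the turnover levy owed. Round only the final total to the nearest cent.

£559.88

1 Jan – 9 Jul 2020: 191 days, exemption £47,000 → (£68,000 − £47,000) × 2.15% × 191/366 = £235.6189
10 Jul – 15 Dec 2020: 159 days, exemption £36,000 → (£68,000 − £36,000) × 2.15% × 159/366 = £298.8852
16 Dec – 31 Dec 2020: 16 days, exemption £41,000 → (£68,000 − £41,000) × 2.15% × 16/366 = £25.3770
Total = £559.8811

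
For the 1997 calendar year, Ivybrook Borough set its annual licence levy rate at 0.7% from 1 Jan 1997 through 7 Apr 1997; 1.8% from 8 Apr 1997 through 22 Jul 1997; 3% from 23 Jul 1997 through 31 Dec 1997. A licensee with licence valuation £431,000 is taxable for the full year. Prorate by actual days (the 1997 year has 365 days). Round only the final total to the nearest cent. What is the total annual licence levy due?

£8,793.58

1 Jan – 7 Apr 1997: 97 days at 0.7% → £431,000 × 0.7% × 97/365 = £801.7781
8 Apr – 22 Jul 1997: 106 days at 1.8% → £431,000 × 1.8% × 106/365 = £2,253.0082
23 Jul – 31 Dec 1997: 162 days at 3% → £431,000 × 3% × 162/365 = £5,738.7945
Total = £8,793.5808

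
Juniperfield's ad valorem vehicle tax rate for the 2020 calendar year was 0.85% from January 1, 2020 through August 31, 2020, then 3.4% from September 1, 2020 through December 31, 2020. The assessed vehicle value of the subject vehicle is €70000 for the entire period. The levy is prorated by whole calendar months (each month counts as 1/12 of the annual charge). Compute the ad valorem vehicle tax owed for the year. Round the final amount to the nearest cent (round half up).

€1190.00

January 1 – August 31, 2020: 8 months at 0.85% → €70000 × 0.85% × 8/12 = €396.6667
September 1 – December 31, 2020: 4 months at 3.4% → €70000 × 3.4% × 4/12 = €793.3333
Total = €1190.0000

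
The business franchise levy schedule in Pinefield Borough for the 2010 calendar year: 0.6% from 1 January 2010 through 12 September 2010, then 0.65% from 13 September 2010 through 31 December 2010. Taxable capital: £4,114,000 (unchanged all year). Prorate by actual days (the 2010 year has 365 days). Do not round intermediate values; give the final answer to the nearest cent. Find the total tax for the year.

£25,303.92

1 January – 12 September 2010: 255 days at 0.6% → £4,114,000 × 0.6% × 255/365 = £17,244.9863
13 September – 31 December 2010: 110 days at 0.65% → £4,114,000 × 0.65% × 110/365 = £8,058.9315
Total = £25,303.9178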